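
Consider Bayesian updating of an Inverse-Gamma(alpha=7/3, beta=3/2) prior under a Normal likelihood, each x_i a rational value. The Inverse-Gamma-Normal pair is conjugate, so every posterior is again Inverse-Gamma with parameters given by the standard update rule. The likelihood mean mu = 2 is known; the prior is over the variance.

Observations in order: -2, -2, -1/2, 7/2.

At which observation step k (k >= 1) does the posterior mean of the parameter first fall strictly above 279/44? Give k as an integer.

k = 2

obs 1: x=-2 → posterior Inverse-Gamma(17/6, 19/2)
obs 2: x=-2 → posterior Inverse-Gamma(10/3, 35/2)
obs 3: x=-1/2 → posterior Inverse-Gamma(23/6, 165/8)
obs 4: x=7/2 → posterior Inverse-Gamma(13/3, 87/4)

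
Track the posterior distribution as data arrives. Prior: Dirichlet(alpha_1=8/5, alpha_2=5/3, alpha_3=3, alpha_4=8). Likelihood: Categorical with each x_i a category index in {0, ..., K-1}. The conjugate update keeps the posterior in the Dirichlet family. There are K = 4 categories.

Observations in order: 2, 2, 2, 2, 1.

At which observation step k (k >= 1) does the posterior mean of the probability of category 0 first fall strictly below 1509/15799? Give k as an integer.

obs 1: x=2 → posterior Dirichlet(8/5, 5/3, 4, 8)
obs 2: x=2 → posterior Dirichlet(8/5, 5/3, 5, 8)
obs 3: x=2 → posterior Dirichlet(8/5, 5/3, 6, 8)
obs 4: x=2 → posterior Dirichlet(8/5, 5/3, 7, 8)
obs 5: x=1 → posterior Dirichlet(8/5, 8/3, 7, 8)

k = 3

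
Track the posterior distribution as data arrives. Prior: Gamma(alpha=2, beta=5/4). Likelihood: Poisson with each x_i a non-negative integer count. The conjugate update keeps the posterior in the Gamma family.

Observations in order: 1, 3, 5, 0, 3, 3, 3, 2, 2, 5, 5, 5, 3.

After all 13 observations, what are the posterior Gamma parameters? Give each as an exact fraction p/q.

alpha=42, beta=57/4

obs 1: x=1 → posterior Gamma(3, 9/4)
obs 2: x=3 → posterior Gamma(6, 13/4)
obs 3: x=5 → posterior Gamma(11, 17/4)
obs 4: x=0 → posterior Gamma(11, 21/4)
obs 5: x=3 → posterior Gamma(14, 25/4)
obs 6: x=3 → posterior Gamma(17, 29/4)
obs 7: x=3 → posterior Gamma(20, 33/4)
obs 8: x=2 → posterior Gamma(22, 37/4)
obs 9: x=2 → posterior Gamma(24, 41/4)
obs 10: x=5 → posterior Gamma(29, 45/4)
obs 11: x=5 → posterior Gamma(34, 49/4)
obs 12: x=5 → posterior Gamma(39, 53/4)
obs 13: x=3 → posterior Gamma(42, 57/4)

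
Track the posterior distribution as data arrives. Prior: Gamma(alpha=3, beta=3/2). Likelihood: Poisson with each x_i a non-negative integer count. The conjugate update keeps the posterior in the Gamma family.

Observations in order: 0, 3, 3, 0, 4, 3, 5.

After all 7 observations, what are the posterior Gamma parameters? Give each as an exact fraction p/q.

alpha=21, beta=17/2

obs 1: x=0 → posterior Gamma(3, 5/2)
obs 2: x=3 → posterior Gamma(6, 7/2)
obs 3: x=3 → posterior Gamma(9, 9/2)
obs 4: x=0 → posterior Gamma(9, 11/2)
obs 5: x=4 → posterior Gamma(13, 13/2)
obs 6: x=3 → posterior Gamma(16, 15/2)
obs 7: x=5 → posterior Gamma(21, 17/2)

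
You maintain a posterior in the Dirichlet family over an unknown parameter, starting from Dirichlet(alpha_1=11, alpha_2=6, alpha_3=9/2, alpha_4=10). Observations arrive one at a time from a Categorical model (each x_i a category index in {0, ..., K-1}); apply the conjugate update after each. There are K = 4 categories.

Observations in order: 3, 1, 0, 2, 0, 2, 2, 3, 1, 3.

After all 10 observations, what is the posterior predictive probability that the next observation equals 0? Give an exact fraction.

26/83

obs 1: x=3 → posterior Dirichlet(11, 6, 9/2, 11)
obs 2: x=1 → posterior Dirichlet(11, 7, 9/2, 11)
obs 3: x=0 → posterior Dirichlet(12, 7, 9/2, 11)
obs 4: x=2 → posterior Dirichlet(12, 7, 11/2, 11)
obs 5: x=0 → posterior Dirichlet(13, 7, 11/2, 11)
obs 6: x=2 → posterior Dirichlet(13, 7, 13/2, 11)
obs 7: x=2 → posterior Dirichlet(13, 7, 15/2, 11)
obs 8: x=3 → posterior Dirichlet(13, 7, 15/2, 12)
obs 9: x=1 → posterior Dirichlet(13, 8, 15/2, 12)
obs 10: x=3 → posterior Dirichlet(13, 8, 15/2, 13)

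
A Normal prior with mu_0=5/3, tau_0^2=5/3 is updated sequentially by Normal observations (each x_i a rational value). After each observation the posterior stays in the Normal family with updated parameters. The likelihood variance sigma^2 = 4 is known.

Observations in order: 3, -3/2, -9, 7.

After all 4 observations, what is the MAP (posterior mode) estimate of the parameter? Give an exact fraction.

35/64

obs 1: x=3 → posterior Normal(35/17, 20/17)
obs 2: x=-3/2 → posterior Normal(5/4, 10/11)
obs 3: x=-9 → posterior Normal(-35/54, 20/27)
obs 4: x=7 → posterior Normal(35/64, 5/8)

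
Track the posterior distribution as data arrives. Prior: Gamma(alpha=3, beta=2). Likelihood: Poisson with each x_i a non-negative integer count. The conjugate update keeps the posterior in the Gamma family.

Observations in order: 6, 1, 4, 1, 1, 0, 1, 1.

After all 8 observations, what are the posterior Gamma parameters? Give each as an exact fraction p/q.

alpha=18, beta=10

obs 1: x=6 → posterior Gamma(9, 3)
obs 2: x=1 → posterior Gamma(10, 4)
obs 3: x=4 → posterior Gamma(14, 5)
obs 4: x=1 → posterior Gamma(15, 6)
obs 5: x=1 → posterior Gamma(16, 7)
obs 6: x=0 → posterior Gamma(16, 8)
obs 7: x=1 → posterior Gamma(17, 9)
obs 8: x=1 → posterior Gamma(18, 10)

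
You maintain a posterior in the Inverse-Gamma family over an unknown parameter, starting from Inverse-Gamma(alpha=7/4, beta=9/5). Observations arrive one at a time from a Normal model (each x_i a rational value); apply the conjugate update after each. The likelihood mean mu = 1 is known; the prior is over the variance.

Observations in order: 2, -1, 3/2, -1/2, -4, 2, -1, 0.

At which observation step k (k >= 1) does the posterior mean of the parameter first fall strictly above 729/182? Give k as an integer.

obs 1: x=2 → posterior Inverse-Gamma(9/4, 23/10)
obs 2: x=-1 → posterior Inverse-Gamma(11/4, 43/10)
obs 3: x=3/2 → posterior Inverse-Gamma(13/4, 177/40)
obs 4: x=-1/2 → posterior Inverse-Gamma(15/4, 111/20)
obs 5: x=-4 → posterior Inverse-Gamma(17/4, 361/20)
obs 6: x=2 → posterior Inverse-Gamma(19/4, 371/20)
obs 7: x=-1 → posterior Inverse-Gamma(21/4, 411/20)
obs 8: x=0 → posterior Inverse-Gamma(23/4, 421/20)

k = 5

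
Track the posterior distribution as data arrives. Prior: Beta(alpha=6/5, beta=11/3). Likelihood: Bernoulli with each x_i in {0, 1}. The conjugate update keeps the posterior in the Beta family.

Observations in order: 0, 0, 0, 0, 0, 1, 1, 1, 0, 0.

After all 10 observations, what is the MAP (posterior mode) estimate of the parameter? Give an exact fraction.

48/193

obs 1: x=0 → posterior Beta(6/5, 14/3)
obs 2: x=0 → posterior Beta(6/5, 17/3)
obs 3: x=0 → posterior Beta(6/5, 20/3)
obs 4: x=0 → posterior Beta(6/5, 23/3)
obs 5: x=0 → posterior Beta(6/5, 26/3)
obs 6: x=1 → posterior Beta(11/5, 26/3)
obs 7: x=1 → posterior Beta(16/5, 26/3)
obs 8: x=1 → posterior Beta(21/5, 26/3)
obs 9: x=0 → posterior Beta(21/5, 29/3)
obs 10: x=0 → posterior Beta(21/5, 32/3)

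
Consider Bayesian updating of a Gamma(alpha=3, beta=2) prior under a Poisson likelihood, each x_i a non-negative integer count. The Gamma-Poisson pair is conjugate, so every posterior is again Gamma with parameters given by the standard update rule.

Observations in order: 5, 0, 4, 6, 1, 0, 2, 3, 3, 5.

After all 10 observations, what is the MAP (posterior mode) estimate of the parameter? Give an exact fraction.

31/12

obs 1: x=5 → posterior Gamma(8, 3)
obs 2: x=0 → posterior Gamma(8, 4)
obs 3: x=4 → posterior Gamma(12, 5)
obs 4: x=6 → posterior Gamma(18, 6)
obs 5: x=1 → posterior Gamma(19, 7)
obs 6: x=0 → posterior Gamma(19, 8)
obs 7: x=2 → posterior Gamma(21, 9)
obs 8: x=3 → posterior Gamma(24, 10)
obs 9: x=3 → posterior Gamma(27, 11)
obs 10: x=5 → posterior Gamma(32, 12)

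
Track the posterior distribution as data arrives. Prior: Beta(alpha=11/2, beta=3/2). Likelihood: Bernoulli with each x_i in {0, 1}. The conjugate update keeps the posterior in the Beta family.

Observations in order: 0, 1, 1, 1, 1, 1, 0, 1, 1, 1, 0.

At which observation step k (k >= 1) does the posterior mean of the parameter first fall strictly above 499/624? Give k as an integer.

obs 1: x=0 → posterior Beta(11/2, 5/2)
obs 2: x=1 → posterior Beta(13/2, 5/2)
obs 3: x=1 → posterior Beta(15/2, 5/2)
obs 4: x=1 → posterior Beta(17/2, 5/2)
obs 5: x=1 → posterior Beta(19/2, 5/2)
obs 6: x=1 → posterior Beta(21/2, 5/2)
obs 7: x=0 → posterior Beta(21/2, 7/2)
obs 8: x=1 → posterior Beta(23/2, 7/2)
obs 9: x=1 → posterior Beta(25/2, 7/2)
obs 10: x=1 → posterior Beta(27/2, 7/2)
obs 11: x=0 → posterior Beta(27/2, 9/2)

k = 6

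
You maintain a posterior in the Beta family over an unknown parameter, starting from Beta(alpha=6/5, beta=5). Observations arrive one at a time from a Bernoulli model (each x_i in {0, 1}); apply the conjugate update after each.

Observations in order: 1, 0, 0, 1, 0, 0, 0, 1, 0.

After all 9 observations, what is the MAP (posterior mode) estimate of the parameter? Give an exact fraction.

obs 1: x=1 → posterior Beta(11/5, 5)
obs 2: x=0 → posterior Beta(11/5, 6)
obs 3: x=0 → posterior Beta(11/5, 7)
obs 4: x=1 → posterior Beta(16/5, 7)
obs 5: x=0 → posterior Beta(16/5, 8)
obs 6: x=0 → posterior Beta(16/5, 9)
obs 7: x=0 → posterior Beta(16/5, 10)
obs 8: x=1 → posterior Beta(21/5, 10)
obs 9: x=0 → posterior Beta(21/5, 11)

8/33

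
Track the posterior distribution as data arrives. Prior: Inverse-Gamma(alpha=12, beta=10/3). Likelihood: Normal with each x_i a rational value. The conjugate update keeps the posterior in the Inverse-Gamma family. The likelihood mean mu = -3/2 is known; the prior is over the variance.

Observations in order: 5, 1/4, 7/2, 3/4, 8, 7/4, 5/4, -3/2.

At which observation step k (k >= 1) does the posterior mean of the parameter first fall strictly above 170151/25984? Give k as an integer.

obs 1: x=5 → posterior Inverse-Gamma(25/2, 587/24)
obs 2: x=1/4 → posterior Inverse-Gamma(13, 2495/96)
obs 3: x=7/2 → posterior Inverse-Gamma(27/2, 3695/96)
obs 4: x=3/4 → posterior Inverse-Gamma(14, 1969/48)
obs 5: x=8 → posterior Inverse-Gamma(29/2, 4135/48)
obs 6: x=7/4 → posterior Inverse-Gamma(15, 8777/96)
obs 7: x=5/4 → posterior Inverse-Gamma(31/2, 2285/24)
obs 8: x=-3/2 → posterior Inverse-Gamma(16, 2285/24)

k = 7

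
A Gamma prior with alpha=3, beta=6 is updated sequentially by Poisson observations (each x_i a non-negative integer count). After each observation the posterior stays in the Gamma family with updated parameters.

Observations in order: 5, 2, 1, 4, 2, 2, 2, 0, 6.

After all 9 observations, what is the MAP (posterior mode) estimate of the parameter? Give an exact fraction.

26/15

obs 1: x=5 → posterior Gamma(8, 7)
obs 2: x=2 → posterior Gamma(10, 8)
obs 3: x=1 → posterior Gamma(11, 9)
obs 4: x=4 → posterior Gamma(15, 10)
obs 5: x=2 → posterior Gamma(17, 11)
obs 6: x=2 → posterior Gamma(19, 12)
obs 7: x=2 → posterior Gamma(21, 13)
obs 8: x=0 → posterior Gamma(21, 14)
obs 9: x=6 → posterior Gamma(27, 15)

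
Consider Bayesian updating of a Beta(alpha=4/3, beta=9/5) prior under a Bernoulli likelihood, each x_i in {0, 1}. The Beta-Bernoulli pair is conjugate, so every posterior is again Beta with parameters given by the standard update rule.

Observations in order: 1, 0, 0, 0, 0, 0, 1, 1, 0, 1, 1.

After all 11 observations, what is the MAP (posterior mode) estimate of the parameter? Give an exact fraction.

obs 1: x=1 → posterior Beta(7/3, 9/5)
obs 2: x=0 → posterior Beta(7/3, 14/5)
obs 3: x=0 → posterior Beta(7/3, 19/5)
obs 4: x=0 → posterior Beta(7/3, 24/5)
obs 5: x=0 → posterior Beta(7/3, 29/5)
obs 6: x=0 → posterior Beta(7/3, 34/5)
obs 7: x=1 → posterior Beta(10/3, 34/5)
obs 8: x=1 → posterior Beta(13/3, 34/5)
obs 9: x=0 → posterior Beta(13/3, 39/5)
obs 10: x=1 → posterior Beta(16/3, 39/5)
obs 11: x=1 → posterior Beta(19/3, 39/5)

40/91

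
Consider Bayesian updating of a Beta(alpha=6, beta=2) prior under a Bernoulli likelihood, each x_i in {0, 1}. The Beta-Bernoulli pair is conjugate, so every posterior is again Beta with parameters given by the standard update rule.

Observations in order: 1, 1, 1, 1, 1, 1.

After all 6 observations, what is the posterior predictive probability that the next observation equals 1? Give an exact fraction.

obs 1: x=1 → posterior Beta(7, 2)
obs 2: x=1 → posterior Beta(8, 2)
obs 3: x=1 → posterior Beta(9, 2)
obs 4: x=1 → posterior Beta(10, 2)
obs 5: x=1 → posterior Beta(11, 2)
obs 6: x=1 → posterior Beta(12, 2)

6/7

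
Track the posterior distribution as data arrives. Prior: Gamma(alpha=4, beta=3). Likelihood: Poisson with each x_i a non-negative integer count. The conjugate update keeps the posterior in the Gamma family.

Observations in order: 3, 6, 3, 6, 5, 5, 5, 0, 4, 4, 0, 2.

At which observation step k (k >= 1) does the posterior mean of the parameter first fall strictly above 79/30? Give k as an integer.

k = 3

obs 1: x=3 → posterior Gamma(7, 4)
obs 2: x=6 → posterior Gamma(13, 5)
obs 3: x=3 → posterior Gamma(16, 6)
obs 4: x=6 → posterior Gamma(22, 7)
obs 5: x=5 → posterior Gamma(27, 8)
obs 6: x=5 → posterior Gamma(32, 9)
obs 7: x=5 → posterior Gamma(37, 10)
obs 8: x=0 → posterior Gamma(37, 11)
obs 9: x=4 → posterior Gamma(41, 12)
obs 10: x=4 → posterior Gamma(45, 13)
obs 11: x=0 → posterior Gamma(45, 14)
obs 12: x=2 → posterior Gamma(47, 15)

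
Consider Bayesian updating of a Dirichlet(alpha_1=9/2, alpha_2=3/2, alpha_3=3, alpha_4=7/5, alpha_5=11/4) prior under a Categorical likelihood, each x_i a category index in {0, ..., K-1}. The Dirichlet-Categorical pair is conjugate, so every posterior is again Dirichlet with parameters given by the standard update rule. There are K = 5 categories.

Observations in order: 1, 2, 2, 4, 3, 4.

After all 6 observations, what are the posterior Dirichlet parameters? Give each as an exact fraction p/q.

obs 1: x=1 → posterior Dirichlet(9/2, 5/2, 3, 7/5, 11/4)
obs 2: x=2 → posterior Dirichlet(9/2, 5/2, 4, 7/5, 11/4)
obs 3: x=2 → posterior Dirichlet(9/2, 5/2, 5, 7/5, 11/4)
obs 4: x=4 → posterior Dirichlet(9/2, 5/2, 5, 7/5, 15/4)
obs 5: x=3 → posterior Dirichlet(9/2, 5/2, 5, 12/5, 15/4)
obs 6: x=4 → posterior Dirichlet(9/2, 5/2, 5, 12/5, 19/4)

alpha_1=9/2, alpha_2=5/2, alpha_3=5, alpha_4=12/5, alpha_5=19/4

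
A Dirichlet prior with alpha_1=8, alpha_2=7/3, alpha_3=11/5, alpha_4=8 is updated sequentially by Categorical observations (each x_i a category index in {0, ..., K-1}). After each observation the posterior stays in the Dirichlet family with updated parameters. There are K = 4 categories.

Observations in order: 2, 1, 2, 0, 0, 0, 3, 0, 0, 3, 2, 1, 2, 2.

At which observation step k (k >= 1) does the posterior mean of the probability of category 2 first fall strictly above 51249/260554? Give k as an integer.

obs 1: x=2 → posterior Dirichlet(8, 7/3, 16/5, 8)
obs 2: x=1 → posterior Dirichlet(8, 10/3, 16/5, 8)
obs 3: x=2 → posterior Dirichlet(8, 10/3, 21/5, 8)
obs 4: x=0 → posterior Dirichlet(9, 10/3, 21/5, 8)
obs 5: x=0 → posterior Dirichlet(10, 10/3, 21/5, 8)
obs 6: x=0 → posterior Dirichlet(11, 10/3, 21/5, 8)
obs 7: x=3 → posterior Dirichlet(11, 10/3, 21/5, 9)
obs 8: x=0 → posterior Dirichlet(12, 10/3, 21/5, 9)
obs 9: x=0 → posterior Dirichlet(13, 10/3, 21/5, 9)
obs 10: x=3 → posterior Dirichlet(13, 10/3, 21/5, 10)
obs 11: x=2 → posterior Dirichlet(13, 10/3, 26/5, 10)
obs 12: x=1 → posterior Dirichlet(13, 13/3, 26/5, 10)
obs 13: x=2 → posterior Dirichlet(13, 13/3, 31/5, 10)
obs 14: x=2 → posterior Dirichlet(13, 13/3, 36/5, 10)

k = 14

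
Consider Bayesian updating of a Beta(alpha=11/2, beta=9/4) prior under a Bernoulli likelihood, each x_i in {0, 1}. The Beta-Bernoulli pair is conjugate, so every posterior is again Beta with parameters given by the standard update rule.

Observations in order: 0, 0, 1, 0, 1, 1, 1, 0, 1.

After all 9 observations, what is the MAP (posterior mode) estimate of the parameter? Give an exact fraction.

38/59

obs 1: x=0 → posterior Beta(11/2, 13/4)
obs 2: x=0 → posterior Beta(11/2, 17/4)
obs 3: x=1 → posterior Beta(13/2, 17/4)
obs 4: x=0 → posterior Beta(13/2, 21/4)
obs 5: x=1 → posterior Beta(15/2, 21/4)
obs 6: x=1 → posterior Beta(17/2, 21/4)
obs 7: x=1 → posterior Beta(19/2, 21/4)
obs 8: x=0 → posterior Beta(19/2, 25/4)
obs 9: x=1 → posterior Beta(21/2, 25/4)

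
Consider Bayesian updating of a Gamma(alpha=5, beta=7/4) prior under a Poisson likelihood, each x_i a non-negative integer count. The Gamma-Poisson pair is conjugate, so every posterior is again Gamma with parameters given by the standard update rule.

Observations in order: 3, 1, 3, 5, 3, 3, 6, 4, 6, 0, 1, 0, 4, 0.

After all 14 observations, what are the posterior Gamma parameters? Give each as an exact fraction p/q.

obs 1: x=3 → posterior Gamma(8, 11/4)
obs 2: x=1 → posterior Gamma(9, 15/4)
obs 3: x=3 → posterior Gamma(12, 19/4)
obs 4: x=5 → posterior Gamma(17, 23/4)
obs 5: x=3 → posterior Gamma(20, 27/4)
obs 6: x=3 → posterior Gamma(23, 31/4)
obs 7: x=6 → posterior Gamma(29, 35/4)
obs 8: x=4 → posterior Gamma(33, 39/4)
obs 9: x=6 → posterior Gamma(39, 43/4)
obs 10: x=0 → posterior Gamma(39, 47/4)
obs 11: x=1 → posterior Gamma(40, 51/4)
obs 12: x=0 → posterior Gamma(40, 55/4)
obs 13: x=4 → posterior Gamma(44, 59/4)
obs 14: x=0 → posterior Gamma(44, 63/4)

alpha=44, beta=63/4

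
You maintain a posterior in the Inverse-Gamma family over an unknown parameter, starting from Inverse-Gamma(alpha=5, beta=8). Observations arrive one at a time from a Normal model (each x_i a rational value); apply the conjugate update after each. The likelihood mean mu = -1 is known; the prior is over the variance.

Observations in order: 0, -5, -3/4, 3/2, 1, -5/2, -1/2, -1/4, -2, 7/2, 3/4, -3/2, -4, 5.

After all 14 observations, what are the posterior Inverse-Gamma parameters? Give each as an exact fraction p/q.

alpha=12, beta=1855/32

obs 1: x=0 → posterior Inverse-Gamma(11/2, 17/2)
obs 2: x=-5 → posterior Inverse-Gamma(6, 33/2)
obs 3: x=-3/4 → posterior Inverse-Gamma(13/2, 529/32)
obs 4: x=3/2 → posterior Inverse-Gamma(7, 629/32)
obs 5: x=1 → posterior Inverse-Gamma(15/2, 693/32)
obs 6: x=-5/2 → posterior Inverse-Gamma(8, 729/32)
obs 7: x=-1/2 → posterior Inverse-Gamma(17/2, 733/32)
obs 8: x=-1/4 → posterior Inverse-Gamma(9, 371/16)
obs 9: x=-2 → posterior Inverse-Gamma(19/2, 379/16)
obs 10: x=7/2 → posterior Inverse-Gamma(10, 541/16)
obs 11: x=3/4 → posterior Inverse-Gamma(21/2, 1131/32)
obs 12: x=-3/2 → posterior Inverse-Gamma(11, 1135/32)
obs 13: x=-4 → posterior Inverse-Gamma(23/2, 1279/32)
obs 14: x=5 → posterior Inverse-Gamma(12, 1855/32)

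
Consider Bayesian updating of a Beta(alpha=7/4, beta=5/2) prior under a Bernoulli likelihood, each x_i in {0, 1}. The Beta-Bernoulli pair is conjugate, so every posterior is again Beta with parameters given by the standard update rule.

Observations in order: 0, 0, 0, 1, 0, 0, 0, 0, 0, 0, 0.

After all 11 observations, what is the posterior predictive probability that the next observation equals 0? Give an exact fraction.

50/61

obs 1: x=0 → posterior Beta(7/4, 7/2)
obs 2: x=0 → posterior Beta(7/4, 9/2)
obs 3: x=0 → posterior Beta(7/4, 11/2)
obs 4: x=1 → posterior Beta(11/4, 11/2)
obs 5: x=0 → posterior Beta(11/4, 13/2)
obs 6: x=0 → posterior Beta(11/4, 15/2)
obs 7: x=0 → posterior Beta(11/4, 17/2)
obs 8: x=0 → posterior Beta(11/4, 19/2)
obs 9: x=0 → posterior Beta(11/4, 21/2)
obs 10: x=0 → posterior Beta(11/4, 23/2)
obs 11: x=0 → posterior Beta(11/4, 25/2)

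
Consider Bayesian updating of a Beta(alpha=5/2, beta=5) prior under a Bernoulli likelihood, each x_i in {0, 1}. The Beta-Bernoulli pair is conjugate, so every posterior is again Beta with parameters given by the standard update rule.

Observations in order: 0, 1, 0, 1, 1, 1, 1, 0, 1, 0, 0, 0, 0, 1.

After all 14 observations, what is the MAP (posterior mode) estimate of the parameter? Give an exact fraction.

obs 1: x=0 → posterior Beta(5/2, 6)
obs 2: x=1 → posterior Beta(7/2, 6)
obs 3: x=0 → posterior Beta(7/2, 7)
obs 4: x=1 → posterior Beta(9/2, 7)
obs 5: x=1 → posterior Beta(11/2, 7)
obs 6: x=1 → posterior Beta(13/2, 7)
obs 7: x=1 → posterior Beta(15/2, 7)
obs 8: x=0 → posterior Beta(15/2, 8)
obs 9: x=1 → posterior Beta(17/2, 8)
obs 10: x=0 → posterior Beta(17/2, 9)
obs 11: x=0 → posterior Beta(17/2, 10)
obs 12: x=0 → posterior Beta(17/2, 11)
obs 13: x=0 → posterior Beta(17/2, 12)
obs 14: x=1 → posterior Beta(19/2, 12)

17/39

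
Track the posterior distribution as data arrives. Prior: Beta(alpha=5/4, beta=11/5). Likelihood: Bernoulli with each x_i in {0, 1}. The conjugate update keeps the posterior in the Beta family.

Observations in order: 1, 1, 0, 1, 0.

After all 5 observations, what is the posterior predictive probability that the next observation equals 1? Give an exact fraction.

obs 1: x=1 → posterior Beta(9/4, 11/5)
obs 2: x=1 → posterior Beta(13/4, 11/5)
obs 3: x=0 → posterior Beta(13/4, 16/5)
obs 4: x=1 → posterior Beta(17/4, 16/5)
obs 5: x=0 → posterior Beta(17/4, 21/5)

85/169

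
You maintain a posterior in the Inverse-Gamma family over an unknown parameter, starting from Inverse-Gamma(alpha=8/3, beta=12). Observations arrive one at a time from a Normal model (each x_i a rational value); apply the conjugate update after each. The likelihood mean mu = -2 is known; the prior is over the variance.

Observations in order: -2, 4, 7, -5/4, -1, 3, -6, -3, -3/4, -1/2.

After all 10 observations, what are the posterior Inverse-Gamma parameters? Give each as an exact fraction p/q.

obs 1: x=-2 → posterior Inverse-Gamma(19/6, 12)
obs 2: x=4 → posterior Inverse-Gamma(11/3, 30)
obs 3: x=7 → posterior Inverse-Gamma(25/6, 141/2)
obs 4: x=-5/4 → posterior Inverse-Gamma(14/3, 2265/32)
obs 5: x=-1 → posterior Inverse-Gamma(31/6, 2281/32)
obs 6: x=3 → posterior Inverse-Gamma(17/3, 2681/32)
obs 7: x=-6 → posterior Inverse-Gamma(37/6, 2937/32)
obs 8: x=-3 → posterior Inverse-Gamma(20/3, 2953/32)
obs 9: x=-3/4 → posterior Inverse-Gamma(43/6, 1489/16)
obs 10: x=-1/2 → posterior Inverse-Gamma(23/3, 1507/16)

alpha=23/3, beta=1507/16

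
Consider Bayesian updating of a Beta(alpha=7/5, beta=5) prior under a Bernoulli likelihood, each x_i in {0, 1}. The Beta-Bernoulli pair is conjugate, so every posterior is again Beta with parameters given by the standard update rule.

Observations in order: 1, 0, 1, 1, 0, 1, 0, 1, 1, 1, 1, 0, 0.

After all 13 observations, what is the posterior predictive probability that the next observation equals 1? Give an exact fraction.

47/97

obs 1: x=1 → posterior Beta(12/5, 5)
obs 2: x=0 → posterior Beta(12/5, 6)
obs 3: x=1 → posterior Beta(17/5, 6)
obs 4: x=1 → posterior Beta(22/5, 6)
obs 5: x=0 → posterior Beta(22/5, 7)
obs 6: x=1 → posterior Beta(27/5, 7)
obs 7: x=0 → posterior Beta(27/5, 8)
obs 8: x=1 → posterior Beta(32/5, 8)
obs 9: x=1 → posterior Beta(37/5, 8)
obs 10: x=1 → posterior Beta(42/5, 8)
obs 11: x=1 → posterior Beta(47/5, 8)
obs 12: x=0 → posterior Beta(47/5, 9)
obs 13: x=0 → posterior Beta(47/5, 10)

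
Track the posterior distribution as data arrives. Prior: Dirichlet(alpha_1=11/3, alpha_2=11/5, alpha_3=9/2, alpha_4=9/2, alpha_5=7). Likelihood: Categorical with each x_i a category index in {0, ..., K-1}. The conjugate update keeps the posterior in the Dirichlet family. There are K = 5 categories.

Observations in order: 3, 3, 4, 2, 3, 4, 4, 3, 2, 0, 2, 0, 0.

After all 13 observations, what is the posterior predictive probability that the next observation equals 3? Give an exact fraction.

obs 1: x=3 → posterior Dirichlet(11/3, 11/5, 9/2, 11/2, 7)
obs 2: x=3 → posterior Dirichlet(11/3, 11/5, 9/2, 13/2, 7)
obs 3: x=4 → posterior Dirichlet(11/3, 11/5, 9/2, 13/2, 8)
obs 4: x=2 → posterior Dirichlet(11/3, 11/5, 11/2, 13/2, 8)
obs 5: x=3 → posterior Dirichlet(11/3, 11/5, 11/2, 15/2, 8)
obs 6: x=4 → posterior Dirichlet(11/3, 11/5, 11/2, 15/2, 9)
obs 7: x=4 → posterior Dirichlet(11/3, 11/5, 11/2, 15/2, 10)
obs 8: x=3 → posterior Dirichlet(11/3, 11/5, 11/2, 17/2, 10)
obs 9: x=2 → posterior Dirichlet(11/3, 11/5, 13/2, 17/2, 10)
obs 10: x=0 → posterior Dirichlet(14/3, 11/5, 13/2, 17/2, 10)
obs 11: x=2 → posterior Dirichlet(14/3, 11/5, 15/2, 17/2, 10)
obs 12: x=0 → posterior Dirichlet(17/3, 11/5, 15/2, 17/2, 10)
obs 13: x=0 → posterior Dirichlet(20/3, 11/5, 15/2, 17/2, 10)

255/1046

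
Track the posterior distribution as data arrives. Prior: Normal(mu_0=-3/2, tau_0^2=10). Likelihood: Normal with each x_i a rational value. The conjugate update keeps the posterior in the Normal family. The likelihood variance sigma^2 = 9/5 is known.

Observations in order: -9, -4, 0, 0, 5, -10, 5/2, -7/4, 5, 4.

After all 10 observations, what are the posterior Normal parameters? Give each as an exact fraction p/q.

mu_0=-426/509, tau_0^2=90/509

obs 1: x=-9 → posterior Normal(-927/118, 90/59)
obs 2: x=-4 → posterior Normal(-1327/218, 90/109)
obs 3: x=0 → posterior Normal(-1327/318, 30/53)
obs 4: x=0 → posterior Normal(-1327/418, 90/209)
obs 5: x=5 → posterior Normal(-827/518, 90/259)
obs 6: x=-10 → posterior Normal(-609/206, 30/103)
obs 7: x=5/2 → posterior Normal(-1577/718, 90/359)
obs 8: x=-7/4 → posterior Normal(-876/409, 90/409)
obs 9: x=5 → posterior Normal(-626/459, 10/51)
obs 10: x=4 → posterior Normal(-426/509, 90/509)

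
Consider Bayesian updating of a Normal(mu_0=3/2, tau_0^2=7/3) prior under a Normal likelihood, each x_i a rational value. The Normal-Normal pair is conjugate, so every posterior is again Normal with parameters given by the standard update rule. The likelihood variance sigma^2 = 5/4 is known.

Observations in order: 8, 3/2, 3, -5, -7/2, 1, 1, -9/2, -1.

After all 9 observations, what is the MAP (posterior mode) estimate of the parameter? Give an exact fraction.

73/534

obs 1: x=8 → posterior Normal(493/86, 35/43)
obs 2: x=3/2 → posterior Normal(577/142, 35/71)
obs 3: x=3 → posterior Normal(745/198, 35/99)
obs 4: x=-5 → posterior Normal(465/254, 35/127)
obs 5: x=-7/2 → posterior Normal(269/310, 7/31)
obs 6: x=1 → posterior Normal(325/366, 35/183)
obs 7: x=1 → posterior Normal(381/422, 35/211)
obs 8: x=-9/2 → posterior Normal(129/478, 35/239)
obs 9: x=-1 → posterior Normal(73/534, 35/267)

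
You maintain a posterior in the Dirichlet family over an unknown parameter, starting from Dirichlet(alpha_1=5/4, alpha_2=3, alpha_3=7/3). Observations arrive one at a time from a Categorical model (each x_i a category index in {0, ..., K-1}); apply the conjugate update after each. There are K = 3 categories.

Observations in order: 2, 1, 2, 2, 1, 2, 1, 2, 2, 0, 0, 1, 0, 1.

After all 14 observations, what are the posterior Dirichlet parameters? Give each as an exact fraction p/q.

alpha_1=17/4, alpha_2=8, alpha_3=25/3

obs 1: x=2 → posterior Dirichlet(5/4, 3, 10/3)
obs 2: x=1 → posterior Dirichlet(5/4, 4, 10/3)
obs 3: x=2 → posterior Dirichlet(5/4, 4, 13/3)
obs 4: x=2 → posterior Dirichlet(5/4, 4, 16/3)
obs 5: x=1 → posterior Dirichlet(5/4, 5, 16/3)
obs 6: x=2 → posterior Dirichlet(5/4, 5, 19/3)
obs 7: x=1 → posterior Dirichlet(5/4, 6, 19/3)
obs 8: x=2 → posterior Dirichlet(5/4, 6, 22/3)
obs 9: x=2 → posterior Dirichlet(5/4, 6, 25/3)
obs 10: x=0 → posterior Dirichlet(9/4, 6, 25/3)
obs 11: x=0 → posterior Dirichlet(13/4, 6, 25/3)
obs 12: x=1 → posterior Dirichlet(13/4, 7, 25/3)
obs 13: x=0 → posterior Dirichlet(17/4, 7, 25/3)
obs 14: x=1 → posterior Dirichlet(17/4, 8, 25/3)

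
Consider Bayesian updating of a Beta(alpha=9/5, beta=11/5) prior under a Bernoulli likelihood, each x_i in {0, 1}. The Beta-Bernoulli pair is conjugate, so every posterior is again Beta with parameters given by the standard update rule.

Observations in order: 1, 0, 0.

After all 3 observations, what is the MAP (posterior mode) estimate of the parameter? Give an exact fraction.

obs 1: x=1 → posterior Beta(14/5, 11/5)
obs 2: x=0 → posterior Beta(14/5, 16/5)
obs 3: x=0 → posterior Beta(14/5, 21/5)

9/25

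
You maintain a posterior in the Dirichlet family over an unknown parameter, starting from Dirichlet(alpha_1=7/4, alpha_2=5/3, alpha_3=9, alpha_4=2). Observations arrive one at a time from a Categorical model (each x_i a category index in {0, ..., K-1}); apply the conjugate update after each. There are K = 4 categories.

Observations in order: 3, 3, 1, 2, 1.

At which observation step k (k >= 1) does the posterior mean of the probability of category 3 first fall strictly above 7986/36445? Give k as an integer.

obs 1: x=3 → posterior Dirichlet(7/4, 5/3, 9, 3)
obs 2: x=3 → posterior Dirichlet(7/4, 5/3, 9, 4)
obs 3: x=1 → posterior Dirichlet(7/4, 8/3, 9, 4)
obs 4: x=2 → posterior Dirichlet(7/4, 8/3, 10, 4)
obs 5: x=1 → posterior Dirichlet(7/4, 11/3, 10, 4)

k = 2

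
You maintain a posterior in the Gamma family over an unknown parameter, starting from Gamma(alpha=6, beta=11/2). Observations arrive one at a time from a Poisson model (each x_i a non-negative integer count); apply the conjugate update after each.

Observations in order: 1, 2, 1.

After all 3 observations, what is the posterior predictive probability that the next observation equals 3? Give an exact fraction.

3548149264790240/42052983462257059

obs 1: x=1 → posterior Gamma(7, 13/2)
obs 2: x=2 → posterior Gamma(9, 15/2)
obs 3: x=1 → posterior Gamma(10, 17/2)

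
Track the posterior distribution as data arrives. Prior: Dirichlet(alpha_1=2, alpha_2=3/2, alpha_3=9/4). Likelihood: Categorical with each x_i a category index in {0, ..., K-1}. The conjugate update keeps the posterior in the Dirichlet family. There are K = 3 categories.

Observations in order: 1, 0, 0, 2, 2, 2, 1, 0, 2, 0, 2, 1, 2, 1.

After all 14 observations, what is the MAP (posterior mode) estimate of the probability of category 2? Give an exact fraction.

obs 1: x=1 → posterior Dirichlet(2, 5/2, 9/4)
obs 2: x=0 → posterior Dirichlet(3, 5/2, 9/4)
obs 3: x=0 → posterior Dirichlet(4, 5/2, 9/4)
obs 4: x=2 → posterior Dirichlet(4, 5/2, 13/4)
obs 5: x=2 → posterior Dirichlet(4, 5/2, 17/4)
obs 6: x=2 → posterior Dirichlet(4, 5/2, 21/4)
obs 7: x=1 → posterior Dirichlet(4, 7/2, 21/4)
obs 8: x=0 → posterior Dirichlet(5, 7/2, 21/4)
obs 9: x=2 → posterior Dirichlet(5, 7/2, 25/4)
obs 10: x=0 → posterior Dirichlet(6, 7/2, 25/4)
obs 11: x=2 → posterior Dirichlet(6, 7/2, 29/4)
obs 12: x=1 → posterior Dirichlet(6, 9/2, 29/4)
obs 13: x=2 → posterior Dirichlet(6, 9/2, 33/4)
obs 14: x=1 → posterior Dirichlet(6, 11/2, 33/4)

29/67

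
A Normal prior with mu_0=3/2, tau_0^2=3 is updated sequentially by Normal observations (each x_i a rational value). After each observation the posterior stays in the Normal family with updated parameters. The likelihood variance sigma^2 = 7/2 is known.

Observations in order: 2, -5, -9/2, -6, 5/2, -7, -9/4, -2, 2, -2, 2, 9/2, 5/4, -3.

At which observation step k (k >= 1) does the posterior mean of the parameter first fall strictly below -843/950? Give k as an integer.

k = 3

obs 1: x=2 → posterior Normal(45/26, 21/13)
obs 2: x=-5 → posterior Normal(-15/38, 21/19)
obs 3: x=-9/2 → posterior Normal(-69/50, 21/25)
obs 4: x=-6 → posterior Normal(-141/62, 21/31)
obs 5: x=5/2 → posterior Normal(-3/2, 21/37)
obs 6: x=-7 → posterior Normal(-195/86, 21/43)
obs 7: x=-9/4 → posterior Normal(-111/49, 3/7)
obs 8: x=-2 → posterior Normal(-123/55, 21/55)
obs 9: x=2 → posterior Normal(-111/61, 21/61)
obs 10: x=-2 → posterior Normal(-123/67, 21/67)
obs 11: x=2 → posterior Normal(-111/73, 21/73)
obs 12: x=9/2 → posterior Normal(-84/79, 21/79)
obs 13: x=5/4 → posterior Normal(-9/10, 21/85)
obs 14: x=-3 → posterior Normal(-27/26, 3/13)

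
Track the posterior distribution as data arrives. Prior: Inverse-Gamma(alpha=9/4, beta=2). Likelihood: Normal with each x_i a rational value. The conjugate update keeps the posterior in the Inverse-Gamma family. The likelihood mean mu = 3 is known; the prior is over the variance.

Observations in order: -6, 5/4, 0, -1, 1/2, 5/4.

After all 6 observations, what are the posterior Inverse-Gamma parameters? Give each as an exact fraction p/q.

alpha=21/4, beta=979/16

obs 1: x=-6 → posterior Inverse-Gamma(11/4, 85/2)
obs 2: x=5/4 → posterior Inverse-Gamma(13/4, 1409/32)
obs 3: x=0 → posterior Inverse-Gamma(15/4, 1553/32)
obs 4: x=-1 → posterior Inverse-Gamma(17/4, 1809/32)
obs 5: x=1/2 → posterior Inverse-Gamma(19/4, 1909/32)
obs 6: x=5/4 → posterior Inverse-Gamma(21/4, 979/16)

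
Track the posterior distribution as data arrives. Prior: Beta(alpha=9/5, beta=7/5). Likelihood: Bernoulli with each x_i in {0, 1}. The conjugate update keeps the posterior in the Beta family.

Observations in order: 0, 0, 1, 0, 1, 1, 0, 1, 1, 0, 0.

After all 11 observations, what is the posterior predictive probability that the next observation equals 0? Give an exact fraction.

obs 1: x=0 → posterior Beta(9/5, 12/5)
obs 2: x=0 → posterior Beta(9/5, 17/5)
obs 3: x=1 → posterior Beta(14/5, 17/5)
obs 4: x=0 → posterior Beta(14/5, 22/5)
obs 5: x=1 → posterior Beta(19/5, 22/5)
obs 6: x=1 → posterior Beta(24/5, 22/5)
obs 7: x=0 → posterior Beta(24/5, 27/5)
obs 8: x=1 → posterior Beta(29/5, 27/5)
obs 9: x=1 → posterior Beta(34/5, 27/5)
obs 10: x=0 → posterior Beta(34/5, 32/5)
obs 11: x=0 → posterior Beta(34/5, 37/5)

37/71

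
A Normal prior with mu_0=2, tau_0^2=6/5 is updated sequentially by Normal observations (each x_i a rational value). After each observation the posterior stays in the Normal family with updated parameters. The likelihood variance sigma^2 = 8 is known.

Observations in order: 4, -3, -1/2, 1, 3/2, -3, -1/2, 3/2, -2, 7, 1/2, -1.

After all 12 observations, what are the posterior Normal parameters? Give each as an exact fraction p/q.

mu_0=113/112, tau_0^2=3/7

obs 1: x=4 → posterior Normal(52/23, 24/23)
obs 2: x=-3 → posterior Normal(43/26, 12/13)
obs 3: x=-1/2 → posterior Normal(83/58, 24/29)
obs 4: x=1 → posterior Normal(89/64, 3/4)
obs 5: x=3/2 → posterior Normal(7/5, 24/35)
obs 6: x=-3 → posterior Normal(20/19, 12/19)
obs 7: x=-1/2 → posterior Normal(77/82, 24/41)
obs 8: x=3/2 → posterior Normal(43/44, 6/11)
obs 9: x=-2 → posterior Normal(37/47, 24/47)
obs 10: x=7 → posterior Normal(29/25, 12/25)
obs 11: x=1/2 → posterior Normal(119/106, 24/53)
obs 12: x=-1 → posterior Normal(113/112, 3/7)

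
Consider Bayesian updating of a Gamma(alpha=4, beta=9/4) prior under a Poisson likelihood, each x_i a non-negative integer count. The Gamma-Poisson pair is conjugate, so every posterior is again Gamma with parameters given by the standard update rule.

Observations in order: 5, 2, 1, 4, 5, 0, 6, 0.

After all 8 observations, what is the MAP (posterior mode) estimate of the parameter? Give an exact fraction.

obs 1: x=5 → posterior Gamma(9, 13/4)
obs 2: x=2 → posterior Gamma(11, 17/4)
obs 3: x=1 → posterior Gamma(12, 21/4)
obs 4: x=4 → posterior Gamma(16, 25/4)
obs 5: x=5 → posterior Gamma(21, 29/4)
obs 6: x=0 → posterior Gamma(21, 33/4)
obs 7: x=6 → posterior Gamma(27, 37/4)
obs 8: x=0 → posterior Gamma(27, 41/4)

104/41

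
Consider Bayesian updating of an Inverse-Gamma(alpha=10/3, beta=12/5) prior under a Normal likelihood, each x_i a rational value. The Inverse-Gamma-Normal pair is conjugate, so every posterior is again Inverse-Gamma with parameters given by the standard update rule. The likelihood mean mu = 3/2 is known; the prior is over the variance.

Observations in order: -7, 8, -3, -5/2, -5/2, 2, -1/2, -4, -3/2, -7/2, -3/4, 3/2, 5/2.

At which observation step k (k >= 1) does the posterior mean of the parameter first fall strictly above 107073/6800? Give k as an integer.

obs 1: x=-7 → posterior Inverse-Gamma(23/6, 1541/40)
obs 2: x=8 → posterior Inverse-Gamma(13/3, 1193/20)
obs 3: x=-3 → posterior Inverse-Gamma(29/6, 2791/40)
obs 4: x=-5/2 → posterior Inverse-Gamma(16/3, 3111/40)
obs 5: x=-5/2 → posterior Inverse-Gamma(35/6, 3431/40)
obs 6: x=2 → posterior Inverse-Gamma(19/3, 859/10)
obs 7: x=-1/2 → posterior Inverse-Gamma(41/6, 879/10)
obs 8: x=-4 → posterior Inverse-Gamma(22/3, 4121/40)
obs 9: x=-3/2 → posterior Inverse-Gamma(47/6, 4301/40)
obs 10: x=-7/2 → posterior Inverse-Gamma(25/3, 4801/40)
obs 11: x=-3/4 → posterior Inverse-Gamma(53/6, 19609/160)
obs 12: x=3/2 → posterior Inverse-Gamma(28/3, 19609/160)
obs 13: x=5/2 → posterior Inverse-Gamma(59/6, 19689/160)

k = 2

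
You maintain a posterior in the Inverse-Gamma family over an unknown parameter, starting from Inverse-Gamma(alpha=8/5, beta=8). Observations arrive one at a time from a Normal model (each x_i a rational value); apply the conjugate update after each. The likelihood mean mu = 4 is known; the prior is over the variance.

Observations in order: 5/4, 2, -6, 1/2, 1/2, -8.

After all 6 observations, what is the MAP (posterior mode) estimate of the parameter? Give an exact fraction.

23685/896

obs 1: x=5/4 → posterior Inverse-Gamma(21/10, 377/32)
obs 2: x=2 → posterior Inverse-Gamma(13/5, 441/32)
obs 3: x=-6 → posterior Inverse-Gamma(31/10, 2041/32)
obs 4: x=1/2 → posterior Inverse-Gamma(18/5, 2237/32)
obs 5: x=1/2 → posterior Inverse-Gamma(41/10, 2433/32)
obs 6: x=-8 → posterior Inverse-Gamma(23/5, 4737/32)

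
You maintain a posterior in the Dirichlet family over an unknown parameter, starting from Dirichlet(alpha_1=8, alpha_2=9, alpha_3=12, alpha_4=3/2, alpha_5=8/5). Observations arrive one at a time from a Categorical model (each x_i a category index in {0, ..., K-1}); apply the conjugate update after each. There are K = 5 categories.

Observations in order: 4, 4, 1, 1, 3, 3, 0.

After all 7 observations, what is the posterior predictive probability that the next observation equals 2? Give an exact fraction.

120/391

obs 1: x=4 → posterior Dirichlet(8, 9, 12, 3/2, 13/5)
obs 2: x=4 → posterior Dirichlet(8, 9, 12, 3/2, 18/5)
obs 3: x=1 → posterior Dirichlet(8, 10, 12, 3/2, 18/5)
obs 4: x=1 → posterior Dirichlet(8, 11, 12, 3/2, 18/5)
obs 5: x=3 → posterior Dirichlet(8, 11, 12, 5/2, 18/5)
obs 6: x=3 → posterior Dirichlet(8, 11, 12, 7/2, 18/5)
obs 7: x=0 → posterior Dirichlet(9, 11, 12, 7/2, 18/5)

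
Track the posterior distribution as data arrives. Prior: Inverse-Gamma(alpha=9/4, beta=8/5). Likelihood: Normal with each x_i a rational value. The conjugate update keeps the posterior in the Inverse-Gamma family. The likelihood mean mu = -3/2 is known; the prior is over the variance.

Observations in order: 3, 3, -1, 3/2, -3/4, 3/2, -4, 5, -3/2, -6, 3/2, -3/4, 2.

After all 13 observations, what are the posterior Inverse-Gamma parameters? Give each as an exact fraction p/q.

alpha=35/4, beta=6123/80

obs 1: x=3 → posterior Inverse-Gamma(11/4, 469/40)
obs 2: x=3 → posterior Inverse-Gamma(13/4, 437/20)
obs 3: x=-1 → posterior Inverse-Gamma(15/4, 879/40)
obs 4: x=3/2 → posterior Inverse-Gamma(17/4, 1059/40)
obs 5: x=-3/4 → posterior Inverse-Gamma(19/4, 4281/160)
obs 6: x=3/2 → posterior Inverse-Gamma(21/4, 5001/160)
obs 7: x=-4 → posterior Inverse-Gamma(23/4, 5501/160)
obs 8: x=5 → posterior Inverse-Gamma(25/4, 8881/160)
obs 9: x=-3/2 → posterior Inverse-Gamma(27/4, 8881/160)
obs 10: x=-6 → posterior Inverse-Gamma(29/4, 10501/160)
obs 11: x=3/2 → posterior Inverse-Gamma(31/4, 11221/160)
obs 12: x=-3/4 → posterior Inverse-Gamma(33/4, 5633/80)
obs 13: x=2 → posterior Inverse-Gamma(35/4, 6123/80)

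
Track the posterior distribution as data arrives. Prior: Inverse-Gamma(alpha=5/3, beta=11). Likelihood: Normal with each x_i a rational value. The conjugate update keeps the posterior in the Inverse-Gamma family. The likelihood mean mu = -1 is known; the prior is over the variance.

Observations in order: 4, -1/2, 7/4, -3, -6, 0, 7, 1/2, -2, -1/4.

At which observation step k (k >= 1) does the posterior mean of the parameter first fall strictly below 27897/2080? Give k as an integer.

obs 1: x=4 → posterior Inverse-Gamma(13/6, 47/2)
obs 2: x=-1/2 → posterior Inverse-Gamma(8/3, 189/8)
obs 3: x=7/4 → posterior Inverse-Gamma(19/6, 877/32)
obs 4: x=-3 → posterior Inverse-Gamma(11/3, 941/32)
obs 5: x=-6 → posterior Inverse-Gamma(25/6, 1341/32)
obs 6: x=0 → posterior Inverse-Gamma(14/3, 1357/32)
obs 7: x=7 → posterior Inverse-Gamma(31/6, 2381/32)
obs 8: x=1/2 → posterior Inverse-Gamma(17/3, 2417/32)
obs 9: x=-2 → posterior Inverse-Gamma(37/6, 2433/32)
obs 10: x=-1/4 → posterior Inverse-Gamma(20/3, 1221/16)

k = 3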